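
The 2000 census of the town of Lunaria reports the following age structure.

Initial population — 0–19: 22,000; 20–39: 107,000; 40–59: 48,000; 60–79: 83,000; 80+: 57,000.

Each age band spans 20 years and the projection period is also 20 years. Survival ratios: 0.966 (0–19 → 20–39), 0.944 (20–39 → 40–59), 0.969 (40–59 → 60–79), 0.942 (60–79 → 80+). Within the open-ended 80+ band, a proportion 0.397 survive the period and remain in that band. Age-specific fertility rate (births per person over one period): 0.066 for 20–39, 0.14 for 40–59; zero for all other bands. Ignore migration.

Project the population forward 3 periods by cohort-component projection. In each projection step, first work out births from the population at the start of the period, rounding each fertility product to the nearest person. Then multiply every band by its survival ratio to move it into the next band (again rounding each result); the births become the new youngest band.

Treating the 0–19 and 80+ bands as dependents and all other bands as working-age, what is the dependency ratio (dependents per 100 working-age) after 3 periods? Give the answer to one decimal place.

Let band 1 be 0–19 through band 5 = 80+.
Period 1.
Births: 107000 × 0.066 = 7062 ; 48000 × 0.14 = 6720 → total 13782
Band 2: 22000 × 0.966 = 21252
Band 3: 107000 × 0.944 = 101008
Band 4: 48000 × 0.969 = 46512
Band 5: 83000 × 0.942 + 57000 × 0.397 = 78186 + 22629 = 100815
→ [13782, 21252, 101008, 46512, 100815]
Period 2.
Births: 21252 × 0.066 = 1403 ; 101008 × 0.14 = 14141 → total 15544
Band 2: 13782 × 0.966 = 13313
Band 3: 21252 × 0.944 = 20062
Band 4: 101008 × 0.969 = 97877
Band 5: 46512 × 0.942 + 100815 × 0.397 = 43814 + 40024 = 83838
→ [15544, 13313, 20062, 97877, 83838]
Period 3.
Births: 13313 × 0.066 = 879 ; 20062 × 0.14 = 2809 → total 3688
Band 2: 15544 × 0.966 = 15016
Band 3: 13313 × 0.944 = 12567
Band 4: 20062 × 0.969 = 19440
Band 5: 97877 × 0.942 + 83838 × 0.397 = 92200 + 33284 = 125484
→ [3688, 15016, 12567, 19440, 125484]
Dependents (band 0–19 + band 80+) = 3688 + 125484 = 129172; working-age = 47023; ratio = 129172/47023 × 100 = 274.7

274.7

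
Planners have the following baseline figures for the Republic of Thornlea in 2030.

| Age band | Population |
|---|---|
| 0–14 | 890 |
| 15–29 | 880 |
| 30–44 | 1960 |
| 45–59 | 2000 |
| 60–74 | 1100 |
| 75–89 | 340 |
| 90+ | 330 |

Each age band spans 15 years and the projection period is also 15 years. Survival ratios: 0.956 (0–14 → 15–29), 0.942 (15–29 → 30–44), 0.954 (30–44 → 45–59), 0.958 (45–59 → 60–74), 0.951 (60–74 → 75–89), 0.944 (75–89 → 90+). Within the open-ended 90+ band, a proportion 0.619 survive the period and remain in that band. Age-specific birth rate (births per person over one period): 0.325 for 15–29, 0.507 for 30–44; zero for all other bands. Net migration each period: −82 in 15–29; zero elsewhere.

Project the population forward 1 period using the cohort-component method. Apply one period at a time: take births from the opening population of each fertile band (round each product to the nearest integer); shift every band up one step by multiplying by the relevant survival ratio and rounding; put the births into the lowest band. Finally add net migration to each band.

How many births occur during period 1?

1280

Numbering the bands 1..7 from youngest to oldest:
— Period 1 —
Births: 880 * 0.325 = 286 ; 1960 * 0.507 = 994 → total 1280
Band 2: 890 * 0.956 = 851
Band 3: 880 * 0.942 = 829
Band 4: 1960 * 0.954 = 1870
Band 5: 2000 * 0.958 = 1916
Band 6: 1100 * 0.951 = 1046
Band 7: 340 * 0.944 + 330 * 0.619 = 321 + 204 = 525
Net migration: Band 2 − 82 → 769
Population now: 0–14=1280, 15–29=769, 30–44=829, 45–59=1870, 60–74=1916, 75–89=1046, 90+=525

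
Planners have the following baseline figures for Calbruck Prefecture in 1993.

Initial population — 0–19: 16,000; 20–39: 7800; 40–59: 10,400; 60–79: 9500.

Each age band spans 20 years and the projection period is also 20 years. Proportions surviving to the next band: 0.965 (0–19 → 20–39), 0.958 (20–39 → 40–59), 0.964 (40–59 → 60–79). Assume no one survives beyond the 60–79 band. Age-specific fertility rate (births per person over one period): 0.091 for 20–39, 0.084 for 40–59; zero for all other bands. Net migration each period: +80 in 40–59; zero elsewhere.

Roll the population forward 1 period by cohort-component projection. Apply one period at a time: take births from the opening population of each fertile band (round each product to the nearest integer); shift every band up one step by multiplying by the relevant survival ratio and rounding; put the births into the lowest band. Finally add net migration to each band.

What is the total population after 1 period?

After projecting period 1:
Births: 7800 × 0.091 = 710, 10400 × 0.084 = 874 → 1584
20–39: 16000 × 0.965 = 15440
40–59: 7800 × 0.958 = 7472
60–79: 10400 × 0.964 = 10026
Net migration: 40–59 + 80 → 7552
Population now: 0–19=1584, 20–39=15440, 40–59=7552, 60–79=10026
Total after period 1: 1584 + 15440 + 7552 + 10026 = 34602

34602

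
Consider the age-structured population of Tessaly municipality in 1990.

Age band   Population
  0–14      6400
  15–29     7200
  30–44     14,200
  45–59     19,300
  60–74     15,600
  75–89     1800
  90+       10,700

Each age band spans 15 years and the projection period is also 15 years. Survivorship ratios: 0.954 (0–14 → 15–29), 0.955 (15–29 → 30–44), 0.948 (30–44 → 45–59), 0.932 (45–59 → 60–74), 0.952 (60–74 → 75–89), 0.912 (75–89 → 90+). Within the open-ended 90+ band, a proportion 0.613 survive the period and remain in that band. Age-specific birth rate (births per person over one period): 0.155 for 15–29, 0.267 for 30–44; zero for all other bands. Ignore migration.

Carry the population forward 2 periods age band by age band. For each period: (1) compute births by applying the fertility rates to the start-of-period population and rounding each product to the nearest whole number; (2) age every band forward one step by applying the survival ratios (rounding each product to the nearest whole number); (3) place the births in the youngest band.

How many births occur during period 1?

Period 1.
Births: 7200 * 0.155 = 1116  |  14200 * 0.267 = 3791 → 4907
15–29: 6400 * 0.954 = 6106
30–44: 7200 * 0.955 = 6876
45–59: 14200 * 0.948 = 13462
60–74: 19300 * 0.932 = 17988
75–89: 15600 * 0.952 = 14851
90+: 1800 * 0.912 + 10700 * 0.613 = 1642 + 6559 = 8201
→ [4907, 6106, 6876, 13462, 17988, 14851, 8201]

4907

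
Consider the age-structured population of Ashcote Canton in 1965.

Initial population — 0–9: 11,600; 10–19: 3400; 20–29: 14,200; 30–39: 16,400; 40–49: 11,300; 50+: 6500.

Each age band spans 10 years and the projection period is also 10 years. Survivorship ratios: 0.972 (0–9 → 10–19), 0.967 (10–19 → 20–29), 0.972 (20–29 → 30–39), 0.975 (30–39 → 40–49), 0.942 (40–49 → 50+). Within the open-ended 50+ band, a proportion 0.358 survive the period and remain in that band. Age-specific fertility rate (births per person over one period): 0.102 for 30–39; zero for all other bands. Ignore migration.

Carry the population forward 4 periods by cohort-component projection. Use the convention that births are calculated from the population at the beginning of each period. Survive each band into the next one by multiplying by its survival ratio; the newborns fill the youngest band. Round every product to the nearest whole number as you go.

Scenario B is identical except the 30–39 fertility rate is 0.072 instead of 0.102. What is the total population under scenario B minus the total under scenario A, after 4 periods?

(Bands numbered youngest = 1 to oldest = 6.)
Period 1.
Births: 16400 × 0.102 = 1673
Band 2: 11600 × 0.972 = 11275
Band 3: 3400 × 0.967 = 3288
Band 4: 14200 × 0.972 = 13802
Band 5: 16400 × 0.975 = 15990
Band 6: 11300 × 0.942 + 6500 × 0.358 = 10645 + 2327 = 12972
End of period: [1673, 11275, 3288, 13802, 15990, 12972]
Period 2.
Births: 13802 × 0.102 = 1408
Band 2: 1673 × 0.972 = 1626
Band 3: 11275 × 0.967 = 10903
Band 4: 3288 × 0.972 = 3196
Band 5: 13802 × 0.975 = 13457
Band 6: 15990 × 0.942 + 12972 × 0.358 = 15063 + 4644 = 19707
End of period: [1408, 1626, 10903, 3196, 13457, 19707]
Period 3.
Births: 3196 × 0.102 = 326
Band 2: 1408 × 0.972 = 1369
Band 3: 1626 × 0.967 = 1572
Band 4: 10903 × 0.972 = 10598
Band 5: 3196 × 0.975 = 3116
Band 6: 13457 × 0.942 + 19707 × 0.358 = 12676 + 7055 = 19731
End of period: [326, 1369, 1572, 10598, 3116, 19731]
Period 4.
Births: 10598 × 0.102 = 1081
Band 2: 326 × 0.972 = 317
Band 3: 1369 × 0.967 = 1324
Band 4: 1572 × 0.972 = 1528
Band 5: 10598 × 0.975 = 10333
Band 6: 3116 × 0.942 + 19731 × 0.358 = 2935 + 7064 = 9999
End of period: [1081, 317, 1324, 1528, 10333, 9999]
Scenario A total after 4 periods: 24582
Scenario B projection —
Period 1.
Births: 16400 × 0.072 = 1181
Band 2: 11600 × 0.972 = 11275
Band 3: 3400 × 0.967 = 3288
Band 4: 14200 × 0.972 = 13802
Band 5: 16400 × 0.975 = 15990
Band 6: 11300 × 0.942 + 6500 × 0.358 = 10645 + 2327 = 12972
End of period: [1181, 11275, 3288, 13802, 15990, 12972]
Period 2.
Births: 13802 × 0.072 = 994
Band 2: 1181 × 0.972 = 1148
Band 3: 11275 × 0.967 = 10903
Band 4: 3288 × 0.972 = 3196
Band 5: 13802 × 0.975 = 13457
Band 6: 15990 × 0.942 + 12972 × 0.358 = 15063 + 4644 = 19707
End of period: [994, 1148, 10903, 3196, 13457, 19707]
Period 3.
Births: 3196 × 0.072 = 230
Band 2: 994 × 0.972 = 966
Band 3: 1148 × 0.967 = 1110
Band 4: 10903 × 0.972 = 10598
Band 5: 3196 × 0.975 = 3116
Band 6: 13457 × 0.942 + 19707 × 0.358 = 12676 + 7055 = 19731
End of period: [230, 966, 1110, 10598, 3116, 19731]
Period 4.
Births: 10598 × 0.072 = 763
Band 2: 230 × 0.972 = 224
Band 3: 966 × 0.967 = 934
Band 4: 1110 × 0.972 = 1079
Band 5: 10598 × 0.975 = 10333
Band 6: 3116 × 0.942 + 19731 × 0.358 = 2935 + 7064 = 9999
End of period: [763, 224, 934, 1079, 10333, 9999]
Scenario B total after 4 periods: 23332
Difference B − A = 23332 − 24582 = -1250

-1250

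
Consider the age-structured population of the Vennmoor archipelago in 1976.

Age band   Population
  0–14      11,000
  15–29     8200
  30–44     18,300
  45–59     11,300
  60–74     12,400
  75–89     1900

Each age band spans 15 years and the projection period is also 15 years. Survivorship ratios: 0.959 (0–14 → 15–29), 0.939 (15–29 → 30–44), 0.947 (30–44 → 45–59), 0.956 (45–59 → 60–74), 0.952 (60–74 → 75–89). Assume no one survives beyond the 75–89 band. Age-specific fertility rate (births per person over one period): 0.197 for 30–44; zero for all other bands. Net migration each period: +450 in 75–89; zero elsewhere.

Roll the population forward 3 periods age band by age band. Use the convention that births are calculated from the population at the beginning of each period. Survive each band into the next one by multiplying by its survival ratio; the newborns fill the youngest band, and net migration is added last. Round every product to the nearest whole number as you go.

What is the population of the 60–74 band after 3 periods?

6971

Period 1:
Births: 18300 × 0.197 = 3605
15–29: 11000 × 0.959 = 10549
30–44: 8200 × 0.939 = 7700
45–59: 18300 × 0.947 = 17330
60–74: 11300 × 0.956 = 10803
75–89: 12400 × 0.952 = 11805
Net migration: 75–89 + 450 → 12255
Population now: 0–14=3605, 15–29=10549, 30–44=7700, 45–59=17330, 60–74=10803, 75–89=12255
Period 2:
Births: 7700 × 0.197 = 1517
15–29: 3605 × 0.959 = 3457
30–44: 10549 × 0.939 = 9906
45–59: 7700 × 0.947 = 7292
60–74: 17330 × 0.956 = 16567
75–89: 10803 × 0.952 = 10284
Net migration: 75–89 + 450 → 10734
Population now: 0–14=1517, 15–29=3457, 30–44=9906, 45–59=7292, 60–74=16567, 75–89=10734
Period 3:
Births: 9906 × 0.197 = 1951
15–29: 1517 × 0.959 = 1455
30–44: 3457 × 0.939 = 3246
45–59: 9906 × 0.947 = 9381
60–74: 7292 × 0.956 = 6971
75–89: 16567 × 0.952 = 15772
Net migration: 75–89 + 450 → 16222
Population now: 0–14=1951, 15–29=1455, 30–44=3246, 45–59=9381, 60–74=6971, 75–89=16222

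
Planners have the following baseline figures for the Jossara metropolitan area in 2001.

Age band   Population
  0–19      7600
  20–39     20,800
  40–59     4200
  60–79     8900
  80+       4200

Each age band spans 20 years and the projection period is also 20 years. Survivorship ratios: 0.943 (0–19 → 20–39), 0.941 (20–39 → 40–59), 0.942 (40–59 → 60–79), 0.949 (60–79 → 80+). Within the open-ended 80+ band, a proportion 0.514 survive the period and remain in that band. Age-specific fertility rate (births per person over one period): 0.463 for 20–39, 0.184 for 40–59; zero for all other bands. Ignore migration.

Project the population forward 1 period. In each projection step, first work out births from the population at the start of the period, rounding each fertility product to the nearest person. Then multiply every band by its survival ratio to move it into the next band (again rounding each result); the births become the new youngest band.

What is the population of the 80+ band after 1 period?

Call the groups 1 to 5, youngest first.
Period 1.
Births: 20800 × 0.463 = 9630  |  4200 × 0.184 = 773 — total 10403
Group 2: 7600 × 0.943 = 7167
Group 3: 20800 × 0.941 = 19573
Group 4: 4200 × 0.942 = 3956
Group 5: 8900 × 0.949 + 4200 × 0.514 = 8446 + 2159 = 10605
→ [10403, 7167, 19573, 3956, 10605]

10605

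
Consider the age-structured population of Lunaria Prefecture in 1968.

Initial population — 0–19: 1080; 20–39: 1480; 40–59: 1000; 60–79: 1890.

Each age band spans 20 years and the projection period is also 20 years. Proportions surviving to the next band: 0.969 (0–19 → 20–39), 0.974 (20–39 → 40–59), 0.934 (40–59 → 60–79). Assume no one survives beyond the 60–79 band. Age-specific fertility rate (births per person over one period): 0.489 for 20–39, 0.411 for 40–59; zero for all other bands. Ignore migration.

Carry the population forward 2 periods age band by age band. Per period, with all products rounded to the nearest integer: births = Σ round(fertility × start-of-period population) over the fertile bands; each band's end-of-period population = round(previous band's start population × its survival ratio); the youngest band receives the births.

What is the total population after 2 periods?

Numbering the groups 1..4 from youngest to oldest:
Period 1.
Births: 1480 × 0.489 = 724 ; 1000 × 0.411 = 411 → total 1135
Group 2: 1080 × 0.969 = 1047
Group 3: 1480 × 0.974 = 1442
Group 4: 1000 × 0.934 = 934
Giving 1135 / 1047 / 1442 / 934.
Period 2.
Births: 1047 × 0.489 = 512 ; 1442 × 0.411 = 593 → total 1105
Group 2: 1135 × 0.969 = 1100
Group 3: 1047 × 0.974 = 1020
Group 4: 1442 × 0.934 = 1347
Giving 1105 / 1100 / 1020 / 1347.
Total after period 2: 1105 + 1100 + 1020 + 1347 = 4572

4572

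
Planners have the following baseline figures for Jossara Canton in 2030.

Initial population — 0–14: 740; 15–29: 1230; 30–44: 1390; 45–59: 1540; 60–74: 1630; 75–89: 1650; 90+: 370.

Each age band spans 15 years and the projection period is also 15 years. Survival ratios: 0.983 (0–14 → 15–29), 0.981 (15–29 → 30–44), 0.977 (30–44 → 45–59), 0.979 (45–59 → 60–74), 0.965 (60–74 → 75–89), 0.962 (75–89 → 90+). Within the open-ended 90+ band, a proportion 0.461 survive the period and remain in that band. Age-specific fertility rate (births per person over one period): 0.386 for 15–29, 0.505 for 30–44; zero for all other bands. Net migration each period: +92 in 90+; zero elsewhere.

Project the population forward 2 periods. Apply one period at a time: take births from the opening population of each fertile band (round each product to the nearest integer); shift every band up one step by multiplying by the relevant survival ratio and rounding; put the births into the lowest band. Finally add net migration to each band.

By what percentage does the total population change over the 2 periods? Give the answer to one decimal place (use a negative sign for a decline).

7.4

Period 1.
Births: 1230 × 0.386 = 475, 1390 × 0.505 = 702 ⇒ total 1177
15–29: 740 × 0.983 = 727
30–44: 1230 × 0.981 = 1207
45–59: 1390 × 0.977 = 1358
60–74: 1540 × 0.979 = 1508
75–89: 1630 × 0.965 = 1573
90+: 1650 × 0.962 + 370 × 0.461 = 1587 + 171 = 1758
Net migration: 90+ + 92 → 1850
End of period: [1177, 727, 1207, 1358, 1508, 1573, 1850]
Period 2.
Births: 727 × 0.386 = 281, 1207 × 0.505 = 610 ⇒ total 891
15–29: 1177 × 0.983 = 1157
30–44: 727 × 0.981 = 713
45–59: 1207 × 0.977 = 1179
60–74: 1358 × 0.979 = 1329
75–89: 1508 × 0.965 = 1455
90+: 1573 × 0.962 + 1850 × 0.461 = 1513 + 853 = 2366
Net migration: 90+ + 92 → 2458
End of period: [891, 1157, 713, 1179, 1329, 1455, 2458]
Total: 8550 → 9182; change = 632; percentage change = 7.4%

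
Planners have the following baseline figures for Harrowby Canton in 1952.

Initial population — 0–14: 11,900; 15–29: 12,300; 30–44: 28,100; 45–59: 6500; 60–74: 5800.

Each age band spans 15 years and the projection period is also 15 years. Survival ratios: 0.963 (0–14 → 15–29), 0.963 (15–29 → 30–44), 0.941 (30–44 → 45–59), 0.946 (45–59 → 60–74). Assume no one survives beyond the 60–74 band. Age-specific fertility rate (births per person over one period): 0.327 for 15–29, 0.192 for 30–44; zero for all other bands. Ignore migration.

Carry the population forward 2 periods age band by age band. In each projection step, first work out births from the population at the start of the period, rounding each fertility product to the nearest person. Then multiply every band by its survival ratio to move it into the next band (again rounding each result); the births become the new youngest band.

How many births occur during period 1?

After projecting period 1:
Births: 12300 × 0.327 = 4022  |  28100 × 0.192 = 5395 → total 9417
15–29: 11900 × 0.963 = 11460
30–44: 12300 × 0.963 = 11845
45–59: 28100 × 0.941 = 26442
60–74: 6500 × 0.946 = 6149
Population now: 0–14=9417, 15–29=11460, 30–44=11845, 45–59=26442, 60–74=6149

9417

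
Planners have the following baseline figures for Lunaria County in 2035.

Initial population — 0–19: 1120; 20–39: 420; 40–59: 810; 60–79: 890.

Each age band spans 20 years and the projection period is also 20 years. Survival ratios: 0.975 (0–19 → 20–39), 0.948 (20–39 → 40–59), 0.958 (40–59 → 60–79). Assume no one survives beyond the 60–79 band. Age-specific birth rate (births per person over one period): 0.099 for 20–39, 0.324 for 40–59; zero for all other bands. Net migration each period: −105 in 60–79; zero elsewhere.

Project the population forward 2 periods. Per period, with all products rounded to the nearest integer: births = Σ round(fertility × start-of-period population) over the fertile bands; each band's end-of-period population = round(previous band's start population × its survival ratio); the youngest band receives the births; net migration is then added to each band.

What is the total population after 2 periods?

1844

Let band 1 be 0–19 through band 4 = 60–79.
— Period 1 —
Births: 420 * 0.099 = 42  |  810 * 0.324 = 262 ⇒ total 304
Band 2: 1120 * 0.975 = 1092
Band 3: 420 * 0.948 = 398
Band 4: 810 * 0.958 = 776
Net migration: Band 4 − 105 → 671
Giving 304 / 1092 / 398 / 671.
— Period 2 —
Births: 1092 * 0.099 = 108  |  398 * 0.324 = 129 ⇒ total 237
Band 2: 304 * 0.975 = 296
Band 3: 1092 * 0.948 = 1035
Band 4: 398 * 0.958 = 381
Net migration: Band 4 − 105 → 276
Giving 237 / 296 / 1035 / 276.
Total after period 2: 237 + 296 + 1035 + 276 = 1844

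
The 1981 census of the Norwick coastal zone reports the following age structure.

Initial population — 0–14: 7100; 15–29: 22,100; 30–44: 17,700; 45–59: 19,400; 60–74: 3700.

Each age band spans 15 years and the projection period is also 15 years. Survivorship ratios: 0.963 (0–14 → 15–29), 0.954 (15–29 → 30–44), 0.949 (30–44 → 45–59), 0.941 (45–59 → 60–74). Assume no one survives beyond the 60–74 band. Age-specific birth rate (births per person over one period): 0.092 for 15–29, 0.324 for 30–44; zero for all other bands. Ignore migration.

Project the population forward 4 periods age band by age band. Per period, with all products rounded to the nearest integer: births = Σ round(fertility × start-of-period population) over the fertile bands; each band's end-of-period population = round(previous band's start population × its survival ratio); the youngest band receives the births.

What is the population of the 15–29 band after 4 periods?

2697

[period 1]
Births: 22100 × 0.092 = 2033  |  17700 × 0.324 = 5735 → 7768
15–29: 7100 × 0.963 = 6837
30–44: 22100 × 0.954 = 21083
45–59: 17700 × 0.949 = 16797
60–74: 19400 × 0.941 = 18255
→ [7768, 6837, 21083, 16797, 18255]
[period 2]
Births: 6837 × 0.092 = 629  |  21083 × 0.324 = 6831 → 7460
15–29: 7768 × 0.963 = 7481
30–44: 6837 × 0.954 = 6522
45–59: 21083 × 0.949 = 20008
60–74: 16797 × 0.941 = 15806
→ [7460, 7481, 6522, 20008, 15806]
[period 3]
Births: 7481 × 0.092 = 688  |  6522 × 0.324 = 2113 → 2801
15–29: 7460 × 0.963 = 7184
30–44: 7481 × 0.954 = 7137
45–59: 6522 × 0.949 = 6189
60–74: 20008 × 0.941 = 18828
→ [2801, 7184, 7137, 6189, 18828]
[period 4]
Births: 7184 × 0.092 = 661  |  7137 × 0.324 = 2312 → 2973
15–29: 2801 × 0.963 = 2697
30–44: 7184 × 0.954 = 6854
45–59: 7137 × 0.949 = 6773
60–74: 6189 × 0.941 = 5824
→ [2973, 2697, 6854, 6773, 5824]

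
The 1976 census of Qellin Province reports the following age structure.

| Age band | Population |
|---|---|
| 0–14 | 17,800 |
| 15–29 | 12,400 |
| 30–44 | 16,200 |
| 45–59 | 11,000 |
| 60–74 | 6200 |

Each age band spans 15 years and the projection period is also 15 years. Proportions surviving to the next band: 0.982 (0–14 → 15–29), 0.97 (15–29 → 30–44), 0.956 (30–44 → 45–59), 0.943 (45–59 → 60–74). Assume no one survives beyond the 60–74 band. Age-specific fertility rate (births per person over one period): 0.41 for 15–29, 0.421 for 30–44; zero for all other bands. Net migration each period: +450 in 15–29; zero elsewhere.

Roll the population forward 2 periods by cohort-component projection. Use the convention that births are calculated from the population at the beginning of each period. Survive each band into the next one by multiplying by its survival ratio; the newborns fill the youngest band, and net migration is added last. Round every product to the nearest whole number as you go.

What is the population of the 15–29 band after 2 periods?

Period 1:
Births: 12400 × 0.41 = 5084, 16200 × 0.421 = 6820 → 11904
15–29: 17800 × 0.982 = 17480
30–44: 12400 × 0.97 = 12028
45–59: 16200 × 0.956 = 15487
60–74: 11000 × 0.943 = 10373
Net migration: 15–29 + 450 → 17930
Giving 11904 / 17930 / 12028 / 15487 / 10373.
Period 2:
Births: 17930 × 0.41 = 7351, 12028 × 0.421 = 5064 → 12415
15–29: 11904 × 0.982 = 11690
30–44: 17930 × 0.97 = 17392
45–59: 12028 × 0.956 = 11499
60–74: 15487 × 0.943 = 14604
Net migration: 15–29 + 450 → 12140
Giving 12415 / 12140 / 17392 / 11499 / 14604.

12140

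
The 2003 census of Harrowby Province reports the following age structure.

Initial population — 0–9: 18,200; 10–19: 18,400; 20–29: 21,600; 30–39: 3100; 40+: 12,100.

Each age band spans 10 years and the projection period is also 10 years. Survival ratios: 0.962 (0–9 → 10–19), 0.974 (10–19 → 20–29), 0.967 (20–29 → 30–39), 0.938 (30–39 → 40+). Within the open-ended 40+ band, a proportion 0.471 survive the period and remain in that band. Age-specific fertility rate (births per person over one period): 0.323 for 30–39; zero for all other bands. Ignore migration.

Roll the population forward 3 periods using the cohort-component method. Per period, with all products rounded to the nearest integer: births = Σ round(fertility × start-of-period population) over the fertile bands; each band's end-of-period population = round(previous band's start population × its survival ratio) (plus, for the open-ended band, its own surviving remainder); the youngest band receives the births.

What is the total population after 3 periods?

Numbering the groups 1..5 from youngest to oldest:
Period 1.
Births: 3100 × 0.323 = 1001
Group 2: 18200 × 0.962 = 17508
Group 3: 18400 × 0.974 = 17922
Group 4: 21600 × 0.967 = 20887
Group 5: 3100 × 0.938 + 12100 × 0.471 = 2908 + 5699 = 8607
Population now: 0–9=1001, 10–19=17508, 20–29=17922, 30–39=20887, 40+=8607
Period 2.
Births: 20887 × 0.323 = 6747
Group 2: 1001 × 0.962 = 963
Group 3: 17508 × 0.974 = 17053
Group 4: 17922 × 0.967 = 17331
Group 5: 20887 × 0.938 + 8607 × 0.471 = 19592 + 4054 = 23646
Population now: 0–9=6747, 10–19=963, 20–29=17053, 30–39=17331, 40+=23646
Period 3.
Births: 17331 × 0.323 = 5598
Group 2: 6747 × 0.962 = 6491
Group 3: 963 × 0.974 = 938
Group 4: 17053 × 0.967 = 16490
Group 5: 17331 × 0.938 + 23646 × 0.471 = 16256 + 11137 = 27393
Population now: 0–9=5598, 10–19=6491, 20–29=938, 30–39=16490, 40+=27393
Total after period 3: 5598 + 6491 + 938 + 16490 + 27393 = 56910

56910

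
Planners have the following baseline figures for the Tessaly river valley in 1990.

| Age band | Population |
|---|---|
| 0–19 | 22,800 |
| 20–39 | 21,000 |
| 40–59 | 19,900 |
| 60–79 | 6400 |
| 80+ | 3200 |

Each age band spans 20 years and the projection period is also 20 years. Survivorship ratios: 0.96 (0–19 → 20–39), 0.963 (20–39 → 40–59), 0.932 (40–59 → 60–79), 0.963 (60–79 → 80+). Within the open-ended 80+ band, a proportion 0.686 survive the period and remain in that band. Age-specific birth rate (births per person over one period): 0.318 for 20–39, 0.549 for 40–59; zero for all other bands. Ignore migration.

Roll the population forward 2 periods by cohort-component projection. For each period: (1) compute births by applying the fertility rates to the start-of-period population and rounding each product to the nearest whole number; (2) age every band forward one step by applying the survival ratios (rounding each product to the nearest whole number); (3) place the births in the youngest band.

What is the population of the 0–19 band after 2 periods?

Period 1:
Births: 21000 * 0.318 = 6678, 19900 * 0.549 = 10925 — total 17603
20–39: 22800 * 0.96 = 21888
40–59: 21000 * 0.963 = 20223
60–79: 19900 * 0.932 = 18547
80+: 6400 * 0.963 + 3200 * 0.686 = 6163 + 2195 = 8358
→ [17603, 21888, 20223, 18547, 8358]
Period 2:
Births: 21888 * 0.318 = 6960, 20223 * 0.549 = 11102 — total 18062
20–39: 17603 * 0.96 = 16899
40–59: 21888 * 0.963 = 21078
60–79: 20223 * 0.932 = 18848
80+: 18547 * 0.963 + 8358 * 0.686 = 17861 + 5734 = 23595
→ [18062, 16899, 21078, 18848, 23595]

18062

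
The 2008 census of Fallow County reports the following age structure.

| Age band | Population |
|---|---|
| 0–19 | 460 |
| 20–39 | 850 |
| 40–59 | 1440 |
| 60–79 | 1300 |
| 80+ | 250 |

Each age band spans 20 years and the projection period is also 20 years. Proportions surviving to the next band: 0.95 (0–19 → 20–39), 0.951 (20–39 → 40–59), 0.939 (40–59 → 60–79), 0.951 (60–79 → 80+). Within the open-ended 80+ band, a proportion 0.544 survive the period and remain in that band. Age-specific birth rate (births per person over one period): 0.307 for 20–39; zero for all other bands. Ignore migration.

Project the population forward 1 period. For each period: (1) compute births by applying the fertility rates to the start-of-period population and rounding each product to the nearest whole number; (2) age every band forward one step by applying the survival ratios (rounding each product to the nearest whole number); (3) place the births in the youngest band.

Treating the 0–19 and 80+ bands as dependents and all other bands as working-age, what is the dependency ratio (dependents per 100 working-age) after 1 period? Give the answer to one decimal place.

62.9

— Period 1 —
Births: 850 * 0.307 = 261
20–39: 460 * 0.95 = 437
40–59: 850 * 0.951 = 808
60–79: 1440 * 0.939 = 1352
80+: 1300 * 0.951 + 250 * 0.544 = 1236 + 136 = 1372
Giving 261 / 437 / 808 / 1352 / 1372.
Dependents (band 0–19 + band 80+) = 261 + 1372 = 1633; working-age = 2597; ratio = 1633/2597 × 100 = 62.9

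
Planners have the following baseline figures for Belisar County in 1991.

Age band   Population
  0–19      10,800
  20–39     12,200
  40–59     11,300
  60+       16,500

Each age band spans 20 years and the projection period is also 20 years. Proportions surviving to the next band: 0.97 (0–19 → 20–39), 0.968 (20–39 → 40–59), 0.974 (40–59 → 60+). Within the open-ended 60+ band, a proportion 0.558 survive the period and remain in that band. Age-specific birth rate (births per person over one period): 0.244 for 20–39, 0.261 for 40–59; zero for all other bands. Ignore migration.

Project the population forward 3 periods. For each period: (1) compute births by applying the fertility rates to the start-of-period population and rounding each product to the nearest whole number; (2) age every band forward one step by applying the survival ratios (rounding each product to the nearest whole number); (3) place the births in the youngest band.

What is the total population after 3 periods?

(Bands numbered youngest = 1 to oldest = 4.)
[period 1]
Births: 12200 * 0.244 = 2977  |  11300 * 0.261 = 2949 → 5926
Band 2: 10800 * 0.97 = 10476
Band 3: 12200 * 0.968 = 11810
Band 4: 11300 * 0.974 + 16500 * 0.558 = 11006 + 9207 = 20213
Population now: 0–19=5926, 20–39=10476, 40–59=11810, 60+=20213
[period 2]
Births: 10476 * 0.244 = 2556  |  11810 * 0.261 = 3082 → 5638
Band 2: 5926 * 0.97 = 5748
Band 3: 10476 * 0.968 = 10141
Band 4: 11810 * 0.974 + 20213 * 0.558 = 11503 + 11279 = 22782
Population now: 0–19=5638, 20–39=5748, 40–59=10141, 60+=22782
[period 3]
Births: 5748 * 0.244 = 1403  |  10141 * 0.261 = 2647 → 4050
Band 2: 5638 * 0.97 = 5469
Band 3: 5748 * 0.968 = 5564
Band 4: 10141 * 0.974 + 22782 * 0.558 = 9877 + 12712 = 22589
Population now: 0–19=4050, 20–39=5469, 40–59=5564, 60+=22589
Total after period 3: 4050 + 5469 + 5564 + 22589 = 37672

37672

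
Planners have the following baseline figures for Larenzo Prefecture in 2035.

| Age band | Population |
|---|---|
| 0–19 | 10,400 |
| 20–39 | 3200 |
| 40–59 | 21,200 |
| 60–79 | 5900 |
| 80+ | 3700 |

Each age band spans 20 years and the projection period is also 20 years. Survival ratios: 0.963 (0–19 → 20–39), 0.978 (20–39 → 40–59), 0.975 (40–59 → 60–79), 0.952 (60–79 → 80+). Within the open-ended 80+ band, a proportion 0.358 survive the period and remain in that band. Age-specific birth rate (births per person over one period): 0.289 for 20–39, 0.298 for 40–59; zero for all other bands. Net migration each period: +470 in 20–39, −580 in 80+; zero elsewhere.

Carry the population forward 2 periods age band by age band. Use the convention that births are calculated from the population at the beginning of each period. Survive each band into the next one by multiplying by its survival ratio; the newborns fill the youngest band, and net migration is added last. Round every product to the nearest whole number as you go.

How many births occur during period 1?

Let group 1 be 0–19 through group 5 = 80+.
Period 1:
Births: 3200 × 0.289 = 925  |  21200 × 0.298 = 6318 ⇒ total 7243
Group 2: 10400 × 0.963 = 10015
Group 3: 3200 × 0.978 = 3130
Group 4: 21200 × 0.975 = 20670
Group 5: 5900 × 0.952 + 3700 × 0.358 = 5617 + 1325 = 6942
Net migration: Group 2 + 470 → 10485; Group 5 − 580 → 6362
→ [7243, 10485, 3130, 20670, 6362]

7243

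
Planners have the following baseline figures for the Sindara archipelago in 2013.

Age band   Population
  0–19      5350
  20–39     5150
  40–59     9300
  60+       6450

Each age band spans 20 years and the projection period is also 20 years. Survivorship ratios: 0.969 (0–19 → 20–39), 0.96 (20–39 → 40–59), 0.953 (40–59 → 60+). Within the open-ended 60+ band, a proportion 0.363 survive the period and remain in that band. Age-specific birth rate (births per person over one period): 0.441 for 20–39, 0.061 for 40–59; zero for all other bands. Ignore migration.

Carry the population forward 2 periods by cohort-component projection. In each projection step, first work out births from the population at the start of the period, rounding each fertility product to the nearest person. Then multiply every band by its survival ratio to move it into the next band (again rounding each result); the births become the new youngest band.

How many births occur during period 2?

Period 1:
Births: 5150 × 0.441 = 2271, 9300 × 0.061 = 567 — total 2838
20–39: 5350 × 0.969 = 5184
40–59: 5150 × 0.96 = 4944
60+: 9300 × 0.953 + 6450 × 0.363 = 8863 + 2341 = 11204
Giving 2838 / 5184 / 4944 / 11204.
Period 2:
Births: 5184 × 0.441 = 2286, 4944 × 0.061 = 302 — total 2588
20–39: 2838 × 0.969 = 2750
40–59: 5184 × 0.96 = 4977
60+: 4944 × 0.953 + 11204 × 0.363 = 4712 + 4067 = 8779
Giving 2588 / 2750 / 4977 / 8779.

2588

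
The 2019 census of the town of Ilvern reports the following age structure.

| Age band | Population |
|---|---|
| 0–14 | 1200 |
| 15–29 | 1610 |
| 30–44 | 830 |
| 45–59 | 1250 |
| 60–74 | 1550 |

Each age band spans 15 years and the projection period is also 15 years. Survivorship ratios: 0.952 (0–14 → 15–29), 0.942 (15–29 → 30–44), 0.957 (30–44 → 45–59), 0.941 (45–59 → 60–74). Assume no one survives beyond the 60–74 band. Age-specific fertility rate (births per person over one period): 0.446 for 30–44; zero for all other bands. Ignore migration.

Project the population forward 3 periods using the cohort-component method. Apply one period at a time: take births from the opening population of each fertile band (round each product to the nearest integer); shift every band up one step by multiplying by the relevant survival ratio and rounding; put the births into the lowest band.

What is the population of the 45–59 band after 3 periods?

Let group 1 be 0–14 through group 5 = 60–74.
Period 1:
Births: 830 * 0.446 = 370
Group 2: 1200 * 0.952 = 1142
Group 3: 1610 * 0.942 = 1517
Group 4: 830 * 0.957 = 794
Group 5: 1250 * 0.941 = 1176
→ [370, 1142, 1517, 794, 1176]
Period 2:
Births: 1517 * 0.446 = 677
Group 2: 370 * 0.952 = 352
Group 3: 1142 * 0.942 = 1076
Group 4: 1517 * 0.957 = 1452
Group 5: 794 * 0.941 = 747
→ [677, 352, 1076, 1452, 747]
Period 3:
Births: 1076 * 0.446 = 480
Group 2: 677 * 0.952 = 645
Group 3: 352 * 0.942 = 332
Group 4: 1076 * 0.957 = 1030
Group 5: 1452 * 0.941 = 1366
→ [480, 645, 332, 1030, 1366]

1030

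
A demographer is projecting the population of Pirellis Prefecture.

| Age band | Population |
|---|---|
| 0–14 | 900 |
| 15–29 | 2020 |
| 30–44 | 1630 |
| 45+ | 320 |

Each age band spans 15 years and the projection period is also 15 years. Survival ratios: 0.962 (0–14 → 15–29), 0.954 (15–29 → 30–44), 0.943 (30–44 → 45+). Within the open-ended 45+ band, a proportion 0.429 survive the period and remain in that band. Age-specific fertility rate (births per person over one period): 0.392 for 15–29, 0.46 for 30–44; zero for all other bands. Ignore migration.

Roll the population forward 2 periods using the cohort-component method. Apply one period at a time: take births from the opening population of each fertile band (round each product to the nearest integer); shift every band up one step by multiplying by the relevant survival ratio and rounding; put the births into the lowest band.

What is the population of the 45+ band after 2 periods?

Period 1.
Births: 2020 * 0.392 = 792 ; 1630 * 0.46 = 750 ⇒ total 1542
15–29: 900 * 0.962 = 866
30–44: 2020 * 0.954 = 1927
45+: 1630 * 0.943 + 320 * 0.429 = 1537 + 137 = 1674
→ [1542, 866, 1927, 1674]
Period 2.
Births: 866 * 0.392 = 339 ; 1927 * 0.46 = 886 ⇒ total 1225
15–29: 1542 * 0.962 = 1483
30–44: 866 * 0.954 = 826
45+: 1927 * 0.943 + 1674 * 0.429 = 1817 + 718 = 2535
→ [1225, 1483, 826, 2535]

2535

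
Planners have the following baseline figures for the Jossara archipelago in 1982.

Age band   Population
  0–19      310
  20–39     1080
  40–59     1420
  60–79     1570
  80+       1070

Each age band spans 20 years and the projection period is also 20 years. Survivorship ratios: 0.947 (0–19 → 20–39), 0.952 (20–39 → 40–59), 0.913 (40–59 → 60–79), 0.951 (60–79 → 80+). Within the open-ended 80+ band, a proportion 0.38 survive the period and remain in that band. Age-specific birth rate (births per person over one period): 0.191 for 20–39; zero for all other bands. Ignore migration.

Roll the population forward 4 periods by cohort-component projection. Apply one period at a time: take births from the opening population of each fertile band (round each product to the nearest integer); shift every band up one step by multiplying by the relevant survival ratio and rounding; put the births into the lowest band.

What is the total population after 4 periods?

[period 1]
Births: 1080 × 0.191 = 206
20–39: 310 × 0.947 = 294
40–59: 1080 × 0.952 = 1028
60–79: 1420 × 0.913 = 1296
80+: 1570 × 0.951 + 1070 × 0.38 = 1493 + 407 = 1900
End of period: [206, 294, 1028, 1296, 1900]
[period 2]
Births: 294 × 0.191 = 56
20–39: 206 × 0.947 = 195
40–59: 294 × 0.952 = 280
60–79: 1028 × 0.913 = 939
80+: 1296 × 0.951 + 1900 × 0.38 = 1232 + 722 = 1954
End of period: [56, 195, 280, 939, 1954]
[period 3]
Births: 195 × 0.191 = 37
20–39: 56 × 0.947 = 53
40–59: 195 × 0.952 = 186
60–79: 280 × 0.913 = 256
80+: 939 × 0.951 + 1954 × 0.38 = 893 + 743 = 1636
End of period: [37, 53, 186, 256, 1636]
[period 4]
Births: 53 × 0.191 = 10
20–39: 37 × 0.947 = 35
40–59: 53 × 0.952 = 50
60–79: 186 × 0.913 = 170
80+: 256 × 0.951 + 1636 × 0.38 = 243 + 622 = 865
End of period: [10, 35, 50, 170, 865]
Total after period 4: 10 + 35 + 50 + 170 + 865 = 1130

1130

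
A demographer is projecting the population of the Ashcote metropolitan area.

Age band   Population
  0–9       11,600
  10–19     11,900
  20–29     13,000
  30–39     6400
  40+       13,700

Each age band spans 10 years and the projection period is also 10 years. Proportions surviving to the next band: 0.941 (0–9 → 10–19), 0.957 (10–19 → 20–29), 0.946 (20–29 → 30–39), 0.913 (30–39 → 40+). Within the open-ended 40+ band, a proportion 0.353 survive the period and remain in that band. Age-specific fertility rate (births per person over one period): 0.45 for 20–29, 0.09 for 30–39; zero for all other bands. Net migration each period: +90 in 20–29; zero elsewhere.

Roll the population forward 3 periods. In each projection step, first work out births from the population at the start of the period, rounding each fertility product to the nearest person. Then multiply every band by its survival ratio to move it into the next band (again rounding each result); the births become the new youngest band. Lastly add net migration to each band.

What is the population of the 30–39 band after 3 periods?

Numbering the groups 1..5 from youngest to oldest:
Period 1.
Births: 13000 * 0.45 = 5850, 6400 * 0.09 = 576 → 6426
Group 2: 11600 * 0.941 = 10916
Group 3: 11900 * 0.957 = 11388
Group 4: 13000 * 0.946 = 12298
Group 5: 6400 * 0.913 + 13700 * 0.353 = 5843 + 4836 = 10679
Net migration: Group 3 + 90 → 11478
Giving 6426 / 10916 / 11478 / 12298 / 10679.
Period 2.
Births: 11478 * 0.45 = 5165, 12298 * 0.09 = 1107 → 6272
Group 2: 6426 * 0.941 = 6047
Group 3: 10916 * 0.957 = 10447
Group 4: 11478 * 0.946 = 10858
Group 5: 12298 * 0.913 + 10679 * 0.353 = 11228 + 3770 = 14998
Net migration: Group 3 + 90 → 10537
Giving 6272 / 6047 / 10537 / 10858 / 14998.
Period 3.
Births: 10537 * 0.45 = 4742, 10858 * 0.09 = 977 → 5719
Group 2: 6272 * 0.941 = 5902
Group 3: 6047 * 0.957 = 5787
Group 4: 10537 * 0.946 = 9968
Group 5: 10858 * 0.913 + 14998 * 0.353 = 9913 + 5294 = 15207
Net migration: Group 3 + 90 → 5877
Giving 5719 / 5902 / 5877 / 9968 / 15207.

9968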